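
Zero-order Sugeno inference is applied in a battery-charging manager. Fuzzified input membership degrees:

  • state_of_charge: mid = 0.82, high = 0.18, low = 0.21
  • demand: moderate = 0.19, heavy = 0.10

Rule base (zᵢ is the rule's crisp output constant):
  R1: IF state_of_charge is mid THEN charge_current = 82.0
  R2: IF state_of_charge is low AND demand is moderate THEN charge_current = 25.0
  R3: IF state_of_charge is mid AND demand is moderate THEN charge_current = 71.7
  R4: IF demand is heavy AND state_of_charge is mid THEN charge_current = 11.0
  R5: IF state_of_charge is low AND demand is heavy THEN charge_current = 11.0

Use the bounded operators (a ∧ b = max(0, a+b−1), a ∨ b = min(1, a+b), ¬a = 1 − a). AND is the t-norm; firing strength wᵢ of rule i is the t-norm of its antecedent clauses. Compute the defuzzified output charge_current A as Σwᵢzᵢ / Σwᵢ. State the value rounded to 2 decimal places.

81.88

R1 (z=82.0): mid=0.82 → w = 0.82
R2 (z=25.0): low=0.21, moderate=0.19; AND[max(0, a+b−1)] → w = 0.00
R3 (z=71.7): mid=0.82, moderate=0.19; AND[max(0, a+b−1)] → w = 0.01
R4 (z=11.0): heavy=0.10, mid=0.82; AND[max(0, a+b−1)] → w = 0.00
R5 (z=11.0): low=0.21, heavy=0.10; AND[max(0, a+b−1)] → w = 0.00
Weighted average = (0.82·82.0 + 0.00·25.0 + 0.01·71.7 + 0.00·11.0 + 0.00·11.0) / (0.82 + 0.00 + 0.01 + 0.00 + 0.00)
  = 67.9570 / 0.8300 = 81.88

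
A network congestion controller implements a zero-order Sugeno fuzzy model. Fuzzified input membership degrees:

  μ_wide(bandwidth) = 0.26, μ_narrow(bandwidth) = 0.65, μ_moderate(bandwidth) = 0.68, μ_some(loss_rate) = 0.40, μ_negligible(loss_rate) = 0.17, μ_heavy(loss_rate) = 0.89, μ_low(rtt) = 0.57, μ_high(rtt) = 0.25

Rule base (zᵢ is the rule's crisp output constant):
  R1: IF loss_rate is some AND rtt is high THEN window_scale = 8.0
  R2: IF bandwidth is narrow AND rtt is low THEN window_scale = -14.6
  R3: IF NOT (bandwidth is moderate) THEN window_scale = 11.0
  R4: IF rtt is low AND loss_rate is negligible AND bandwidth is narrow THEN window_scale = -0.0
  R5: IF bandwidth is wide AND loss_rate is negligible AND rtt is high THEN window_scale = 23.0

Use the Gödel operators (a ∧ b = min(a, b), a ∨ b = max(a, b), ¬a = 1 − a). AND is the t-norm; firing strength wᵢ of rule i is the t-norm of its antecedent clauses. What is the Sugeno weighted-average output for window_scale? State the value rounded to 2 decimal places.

R1 (z=8.0): some=0.40, high=0.25; AND[min(a, b)] → w = 0.25
R2 (z=-14.6): narrow=0.65, low=0.57; AND[min(a, b)] → w = 0.57
R3 (z=11.0): ¬moderate=1−0.68=0.32 → w = 0.32
R4 (z=-0.0): low=0.57, negligible=0.17, narrow=0.65; AND[min(a, b)] → w = 0.17
R5 (z=23.0): wide=0.26, negligible=0.17, high=0.25; AND[min(a, b)] → w = 0.17
Weighted average = (0.25·8.0 + 0.57·-14.6 + 0.32·11.0 + 0.17·-0.0 + 0.17·23.0) / (0.25 + 0.57 + 0.32 + 0.17 + 0.17)
  = 1.1080 / 1.4800 = 0.75

0.75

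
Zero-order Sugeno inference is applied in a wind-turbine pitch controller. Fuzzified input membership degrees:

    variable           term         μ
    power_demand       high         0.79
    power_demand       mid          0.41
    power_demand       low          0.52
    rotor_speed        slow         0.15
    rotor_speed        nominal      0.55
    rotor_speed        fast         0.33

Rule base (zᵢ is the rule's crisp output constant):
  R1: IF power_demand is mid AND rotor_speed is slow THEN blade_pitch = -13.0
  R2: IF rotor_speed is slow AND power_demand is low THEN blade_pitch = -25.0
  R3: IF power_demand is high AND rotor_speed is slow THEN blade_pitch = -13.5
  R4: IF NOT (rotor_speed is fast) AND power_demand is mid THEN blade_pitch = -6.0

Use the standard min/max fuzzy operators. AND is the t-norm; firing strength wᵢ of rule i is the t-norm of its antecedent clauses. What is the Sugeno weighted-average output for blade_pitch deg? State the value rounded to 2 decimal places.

R1 (z=-13.0): mid=0.41, slow=0.15; AND[min(a, b)] → w = 0.15
R2 (z=-25.0): slow=0.15, low=0.52; AND[min(a, b)] → w = 0.15
R3 (z=-13.5): high=0.79, slow=0.15; AND[min(a, b)] → w = 0.15
R4 (z=-6.0): ¬fast=1−0.33=0.67, mid=0.41; AND[min(a, b)] → w = 0.41
Weighted average = (0.15·-13.0 + 0.15·-25.0 + 0.15·-13.5 + 0.41·-6.0) / (0.15 + 0.15 + 0.15 + 0.41)
  = -10.1850 / 0.8600 = -11.84

-11.84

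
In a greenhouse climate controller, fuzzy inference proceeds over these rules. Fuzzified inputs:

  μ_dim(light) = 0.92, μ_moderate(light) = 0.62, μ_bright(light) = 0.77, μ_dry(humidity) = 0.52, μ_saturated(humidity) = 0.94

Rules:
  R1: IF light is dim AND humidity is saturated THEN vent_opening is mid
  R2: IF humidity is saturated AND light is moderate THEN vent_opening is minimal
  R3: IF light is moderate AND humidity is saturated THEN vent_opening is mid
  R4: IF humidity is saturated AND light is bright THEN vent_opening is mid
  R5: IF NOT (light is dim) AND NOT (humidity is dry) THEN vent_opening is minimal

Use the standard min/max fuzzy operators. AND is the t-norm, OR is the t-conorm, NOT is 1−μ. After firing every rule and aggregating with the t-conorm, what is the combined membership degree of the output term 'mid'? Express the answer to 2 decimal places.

0.92

R1: dim=0.92, saturated=0.94; AND[min(a, b)] → w = 0.92
R2: saturated=0.94, moderate=0.62; AND[min(a, b)] → w = 0.62
R3: moderate=0.62, saturated=0.94; AND[min(a, b)] → w = 0.62
R4: saturated=0.94, bright=0.77; AND[min(a, b)] → w = 0.77
R5: ¬dim=1−0.92=0.08, ¬dry=1−0.52=0.48; AND[min(a, b)] → w = 0.08
Rules with consequent 'mid': {R1, R3, R4} → strengths 0.92, 0.62, 0.77
Aggregate via t-conorm [max(a, b)]: 0.92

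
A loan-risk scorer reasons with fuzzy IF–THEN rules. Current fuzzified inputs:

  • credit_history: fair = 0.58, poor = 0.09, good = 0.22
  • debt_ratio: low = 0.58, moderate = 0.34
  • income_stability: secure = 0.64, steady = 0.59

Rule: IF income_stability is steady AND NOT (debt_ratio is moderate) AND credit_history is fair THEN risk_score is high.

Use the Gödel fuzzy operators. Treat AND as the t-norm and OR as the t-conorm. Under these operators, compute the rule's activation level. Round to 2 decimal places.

0.58

firing strength: steady=0.59, ¬moderate=1−0.34=0.66, fair=0.58; AND[min(a, b)] → w = 0.58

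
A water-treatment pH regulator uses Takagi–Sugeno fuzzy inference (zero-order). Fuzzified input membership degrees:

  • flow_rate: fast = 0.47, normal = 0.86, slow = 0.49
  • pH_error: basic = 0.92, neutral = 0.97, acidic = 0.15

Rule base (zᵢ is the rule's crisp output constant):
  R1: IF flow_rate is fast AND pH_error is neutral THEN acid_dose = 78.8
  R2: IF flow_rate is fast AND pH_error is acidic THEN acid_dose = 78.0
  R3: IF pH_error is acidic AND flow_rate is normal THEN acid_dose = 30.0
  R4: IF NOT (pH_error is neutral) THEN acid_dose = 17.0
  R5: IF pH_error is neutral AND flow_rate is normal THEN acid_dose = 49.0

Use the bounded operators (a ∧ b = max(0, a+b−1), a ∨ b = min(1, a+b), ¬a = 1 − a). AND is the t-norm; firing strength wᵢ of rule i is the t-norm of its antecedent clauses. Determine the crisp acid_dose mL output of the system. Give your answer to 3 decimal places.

58.131

R1 (z=78.8): fast=0.47, neutral=0.97; AND[max(0, a+b−1)] → w = 0.44
R2 (z=78.0): fast=0.47, acidic=0.15; AND[max(0, a+b−1)] → w = 0.00
R3 (z=30.0): acidic=0.15, normal=0.86; AND[max(0, a+b−1)] → w = 0.01
R4 (z=17.0): ¬neutral=1−0.97=0.03 → w = 0.03
R5 (z=49.0): neutral=0.97, normal=0.86; AND[max(0, a+b−1)] → w = 0.83
Weighted average = (0.44·78.8 + 0.00·78.0 + 0.01·30.0 + 0.03·17.0 + 0.83·49.0) / (0.44 + 0.00 + 0.01 + 0.03 + 0.83)
  = 76.1520 / 1.3100 = 58.131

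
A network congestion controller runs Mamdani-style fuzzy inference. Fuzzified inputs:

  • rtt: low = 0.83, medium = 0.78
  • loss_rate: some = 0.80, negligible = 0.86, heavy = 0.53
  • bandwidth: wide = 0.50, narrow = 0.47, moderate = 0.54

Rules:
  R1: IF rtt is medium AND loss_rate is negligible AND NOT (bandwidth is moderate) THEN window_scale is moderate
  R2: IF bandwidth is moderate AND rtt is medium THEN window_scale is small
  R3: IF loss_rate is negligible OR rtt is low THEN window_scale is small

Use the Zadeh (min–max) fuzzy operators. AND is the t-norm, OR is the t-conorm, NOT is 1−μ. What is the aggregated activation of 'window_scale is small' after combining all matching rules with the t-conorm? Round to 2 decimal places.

R1: medium=0.78, negligible=0.86, ¬moderate=1−0.54=0.46; AND[min(a, b)] → w = 0.46
R2: moderate=0.54, medium=0.78; AND[min(a, b)] → w = 0.54
R3: negligible=0.86, low=0.83; OR[max(a, b)] → w = 0.86
Rules with consequent 'small': {R2, R3} → strengths 0.54, 0.86
Aggregate via t-conorm [max(a, b)]: 0.86

0.86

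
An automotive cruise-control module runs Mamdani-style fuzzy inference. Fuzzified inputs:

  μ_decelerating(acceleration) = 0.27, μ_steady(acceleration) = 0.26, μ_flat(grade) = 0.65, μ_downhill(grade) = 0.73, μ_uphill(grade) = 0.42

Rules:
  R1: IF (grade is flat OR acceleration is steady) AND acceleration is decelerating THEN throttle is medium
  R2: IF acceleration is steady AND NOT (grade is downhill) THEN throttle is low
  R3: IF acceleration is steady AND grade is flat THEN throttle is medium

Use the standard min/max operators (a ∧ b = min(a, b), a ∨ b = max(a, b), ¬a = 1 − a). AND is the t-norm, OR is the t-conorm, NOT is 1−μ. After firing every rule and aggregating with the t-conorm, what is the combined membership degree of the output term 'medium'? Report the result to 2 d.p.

0.27

R1: (flat=0.65 OR steady=0.26) = 0.65; AND[min(a, b)] with decelerating=0.27 → w = 0.27
R2: steady=0.26, ¬downhill=1−0.73=0.27; AND[min(a, b)] → w = 0.26
R3: steady=0.26, flat=0.65; AND[min(a, b)] → w = 0.26
Rules with consequent 'medium': {R1, R3} → strengths 0.27, 0.26
Aggregate via t-conorm [max(a, b)]: 0.27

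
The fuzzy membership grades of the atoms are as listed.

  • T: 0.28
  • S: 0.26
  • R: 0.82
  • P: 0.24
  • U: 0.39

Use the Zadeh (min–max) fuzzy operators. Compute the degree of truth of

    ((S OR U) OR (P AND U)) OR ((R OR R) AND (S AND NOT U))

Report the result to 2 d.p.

0.39

S OR U = max(a, b) on (0.26, 0.39) = 0.39
P AND U = min(a, b) on (0.24, 0.39) = 0.24
(S OR U) OR (P AND U) = max(a, b) on (0.39, 0.24) = 0.39
R OR R = max(a, b) on (0.82, 0.82) = 0.82
NOT U = 1 − 0.39 = 0.61
S AND NOT U = min(a, b) on (0.26, 0.61) = 0.26
(R OR R) AND (S AND NOT U) = min(a, b) on (0.82, 0.26) = 0.26
((S OR U) OR (P AND U)) OR ((R OR R) AND (S AND NOT U)) = max(a, b) on (0.39, 0.26) = 0.39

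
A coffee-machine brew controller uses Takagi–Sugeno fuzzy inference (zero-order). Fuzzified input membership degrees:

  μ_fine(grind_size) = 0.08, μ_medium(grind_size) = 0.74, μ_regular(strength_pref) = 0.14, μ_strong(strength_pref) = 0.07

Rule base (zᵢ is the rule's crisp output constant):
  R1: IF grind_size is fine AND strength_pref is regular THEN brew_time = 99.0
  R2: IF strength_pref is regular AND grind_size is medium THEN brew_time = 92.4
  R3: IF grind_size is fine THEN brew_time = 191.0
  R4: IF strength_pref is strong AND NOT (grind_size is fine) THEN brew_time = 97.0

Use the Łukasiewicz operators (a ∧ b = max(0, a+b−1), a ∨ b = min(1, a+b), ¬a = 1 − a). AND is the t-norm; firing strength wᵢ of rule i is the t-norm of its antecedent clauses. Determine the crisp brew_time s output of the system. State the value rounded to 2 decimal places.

R1 (z=99.0): fine=0.08, regular=0.14; AND[max(0, a+b−1)] → w = 0.00
R2 (z=92.4): regular=0.14, medium=0.74; AND[max(0, a+b−1)] → w = 0.00
R3 (z=191.0): fine=0.08 → w = 0.08
R4 (z=97.0): strong=0.07, ¬fine=1−0.08=0.92; AND[max(0, a+b−1)] → w = 0.00
Weighted average = (0.00·99.0 + 0.00·92.4 + 0.08·191.0 + 0.00·97.0) / (0.00 + 0.00 + 0.08 + 0.00)
  = 15.2800 / 0.0800 = 191.00

191.00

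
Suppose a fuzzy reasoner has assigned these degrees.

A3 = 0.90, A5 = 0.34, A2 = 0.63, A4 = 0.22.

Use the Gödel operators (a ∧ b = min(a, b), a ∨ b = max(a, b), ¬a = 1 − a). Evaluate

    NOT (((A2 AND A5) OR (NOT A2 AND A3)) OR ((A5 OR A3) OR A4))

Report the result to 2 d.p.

0.10

A2 AND A5 = min(a, b) on (0.63, 0.34) = 0.34
NOT A2 = 1 − 0.63 = 0.37
NOT A2 AND A3 = min(a, b) on (0.37, 0.90) = 0.37
(A2 AND A5) OR (NOT A2 AND A3) = max(a, b) on (0.34, 0.37) = 0.37
A5 OR A3 = max(a, b) on (0.34, 0.90) = 0.90
(A5 OR A3) OR A4 = max(a, b) on (0.90, 0.22) = 0.90
((A2 AND A5) OR (NOT A2 AND A3)) OR ((A5 OR A3) OR A4) = max(a, b) on (0.37, 0.90) = 0.90
NOT (((A2 AND A5) OR (NOT A2 AND A3)) OR ((A5 OR A3) OR A4)) = 1 − 0.90 = 0.10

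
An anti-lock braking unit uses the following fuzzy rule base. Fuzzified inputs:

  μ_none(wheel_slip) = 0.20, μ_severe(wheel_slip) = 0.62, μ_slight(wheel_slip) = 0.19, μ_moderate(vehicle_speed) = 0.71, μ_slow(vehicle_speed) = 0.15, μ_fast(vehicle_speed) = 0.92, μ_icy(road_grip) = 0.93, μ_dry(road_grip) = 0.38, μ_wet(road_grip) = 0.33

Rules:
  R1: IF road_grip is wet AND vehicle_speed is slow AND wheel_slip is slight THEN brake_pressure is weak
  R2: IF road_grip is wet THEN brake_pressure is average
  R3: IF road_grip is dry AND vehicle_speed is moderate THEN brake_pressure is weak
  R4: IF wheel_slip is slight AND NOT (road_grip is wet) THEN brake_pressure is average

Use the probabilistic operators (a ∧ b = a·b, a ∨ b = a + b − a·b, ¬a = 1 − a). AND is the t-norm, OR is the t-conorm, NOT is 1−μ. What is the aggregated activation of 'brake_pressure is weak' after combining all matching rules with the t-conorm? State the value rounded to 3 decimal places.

R1: wet=0.33, slow=0.15, slight=0.19; AND[a·b] → w = 0.0094
R2: wet=0.33 → w = 0.3300
R3: dry=0.38, moderate=0.71; AND[a·b] → w = 0.2698
R4: slight=0.19, ¬wet=1−0.33=0.67; AND[a·b] → w = 0.1273
Rules with consequent 'weak': {R1, R3} → strengths 0.0094, 0.2698
Aggregate via t-conorm [a + b − a·b]: 0.2767

0.277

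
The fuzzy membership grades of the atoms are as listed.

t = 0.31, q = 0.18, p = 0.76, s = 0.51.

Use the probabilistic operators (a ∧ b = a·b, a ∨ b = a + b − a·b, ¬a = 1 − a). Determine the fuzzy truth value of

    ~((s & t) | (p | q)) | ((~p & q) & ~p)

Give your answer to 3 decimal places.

s & t = a·b on (0.5100, 0.3100) = 0.1581
p | q = a + b − a·b on (0.7600, 0.1800) = 0.8032
(s & t) | (p | q) = a + b − a·b on (0.1581, 0.8032) = 0.8343
~((s & t) | (p | q)) = 1 − 0.8343 = 0.1657
~p = 1 − 0.7600 = 0.2400
~p & q = a·b on (0.2400, 0.1800) = 0.0432
~p = 1 − 0.7600 = 0.2400
(~p & q) & ~p = a·b on (0.0432, 0.2400) = 0.0104
~((s & t) | (p | q)) | ((~p & q) & ~p) = a + b − a·b on (0.1657, 0.0104) = 0.1743

0.174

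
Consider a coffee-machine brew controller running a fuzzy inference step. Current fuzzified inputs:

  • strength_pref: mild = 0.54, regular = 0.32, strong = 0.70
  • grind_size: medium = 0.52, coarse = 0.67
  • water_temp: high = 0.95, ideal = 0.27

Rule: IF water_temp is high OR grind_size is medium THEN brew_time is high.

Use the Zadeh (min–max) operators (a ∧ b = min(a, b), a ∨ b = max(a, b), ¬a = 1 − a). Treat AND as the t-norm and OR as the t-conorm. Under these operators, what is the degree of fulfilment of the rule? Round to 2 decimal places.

0.95

firing strength: high=0.95, medium=0.52; OR[max(a, b)] → w = 0.95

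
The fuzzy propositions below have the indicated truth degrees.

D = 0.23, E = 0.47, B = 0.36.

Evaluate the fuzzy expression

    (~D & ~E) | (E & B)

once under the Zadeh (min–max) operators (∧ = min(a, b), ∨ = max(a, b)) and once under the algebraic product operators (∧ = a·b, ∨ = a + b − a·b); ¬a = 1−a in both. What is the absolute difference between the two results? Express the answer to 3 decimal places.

0.022

Under Zadeh (min–max):
  ~D = 1 − 0.23 = 0.77
  ~E = 1 − 0.47 = 0.53
  ~D & ~E = min(a, b) on (0.77, 0.53) = 0.53
  E & B = min(a, b) on (0.47, 0.36) = 0.36
  (~D & ~E) | (E & B) = max(a, b) on (0.53, 0.36) = 0.53
  → value = 0.5300
Under algebraic product:
  ~D = 1 − 0.2300 = 0.7700
  ~E = 1 − 0.4700 = 0.5300
  ~D & ~E = a·b on (0.7700, 0.5300) = 0.4081
  E & B = a·b on (0.4700, 0.3600) = 0.1692
  (~D & ~E) | (E & B) = a + b − a·b on (0.4081, 0.1692) = 0.5082
  → value = 0.5082
|0.5300 − 0.5082| = 0.022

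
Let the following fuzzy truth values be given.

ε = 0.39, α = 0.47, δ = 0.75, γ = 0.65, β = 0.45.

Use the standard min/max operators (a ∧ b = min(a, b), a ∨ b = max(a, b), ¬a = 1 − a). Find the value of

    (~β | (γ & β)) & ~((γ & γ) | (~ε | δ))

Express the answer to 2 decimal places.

~β = 1 − 0.45 = 0.55
γ & β = min(a, b) on (0.65, 0.45) = 0.45
~β | (γ & β) = max(a, b) on (0.55, 0.45) = 0.55
γ & γ = min(a, b) on (0.65, 0.65) = 0.65
~ε = 1 − 0.39 = 0.61
~ε | δ = max(a, b) on (0.61, 0.75) = 0.75
(γ & γ) | (~ε | δ) = max(a, b) on (0.65, 0.75) = 0.75
~((γ & γ) | (~ε | δ)) = 1 − 0.75 = 0.25
(~β | (γ & β)) & ~((γ & γ) | (~ε | δ)) = min(a, b) on (0.55, 0.25) = 0.25

0.25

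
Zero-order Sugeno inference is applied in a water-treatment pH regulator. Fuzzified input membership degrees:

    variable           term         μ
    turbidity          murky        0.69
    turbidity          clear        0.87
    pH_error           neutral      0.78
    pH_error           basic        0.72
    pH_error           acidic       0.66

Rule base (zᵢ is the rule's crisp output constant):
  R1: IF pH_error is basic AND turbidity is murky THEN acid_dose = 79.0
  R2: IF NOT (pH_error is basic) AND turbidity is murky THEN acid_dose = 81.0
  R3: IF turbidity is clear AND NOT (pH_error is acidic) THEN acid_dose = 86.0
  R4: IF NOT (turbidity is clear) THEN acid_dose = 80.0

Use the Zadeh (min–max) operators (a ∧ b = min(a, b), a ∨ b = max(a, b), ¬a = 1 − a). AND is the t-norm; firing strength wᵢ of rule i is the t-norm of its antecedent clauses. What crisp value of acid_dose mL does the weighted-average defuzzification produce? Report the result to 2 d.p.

R1 (z=79.0): basic=0.72, murky=0.69; AND[min(a, b)] → w = 0.69
R2 (z=81.0): ¬basic=1−0.72=0.28, murky=0.69; AND[min(a, b)] → w = 0.28
R3 (z=86.0): clear=0.87, ¬acidic=1−0.66=0.34; AND[min(a, b)] → w = 0.34
R4 (z=80.0): ¬clear=1−0.87=0.13 → w = 0.13
Weighted average = (0.69·79.0 + 0.28·81.0 + 0.34·86.0 + 0.13·80.0) / (0.69 + 0.28 + 0.34 + 0.13)
  = 116.8300 / 1.4400 = 81.13

81.13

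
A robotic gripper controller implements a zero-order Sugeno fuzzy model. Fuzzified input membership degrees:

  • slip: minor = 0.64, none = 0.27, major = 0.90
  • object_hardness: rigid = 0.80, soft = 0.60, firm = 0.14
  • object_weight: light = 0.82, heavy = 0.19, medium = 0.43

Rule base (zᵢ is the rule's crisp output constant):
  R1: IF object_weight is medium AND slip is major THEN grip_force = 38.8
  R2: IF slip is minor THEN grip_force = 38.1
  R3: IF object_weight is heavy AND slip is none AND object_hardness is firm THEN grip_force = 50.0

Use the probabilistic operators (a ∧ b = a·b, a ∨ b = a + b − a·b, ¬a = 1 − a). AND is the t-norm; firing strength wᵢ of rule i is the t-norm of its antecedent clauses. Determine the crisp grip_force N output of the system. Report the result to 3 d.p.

R1 (z=38.8): medium=0.43, major=0.90; AND[a·b] → w = 0.3870
R2 (z=38.1): minor=0.64 → w = 0.6400
R3 (z=50.0): heavy=0.19, none=0.27, firm=0.14; AND[a·b] → w = 0.0072
Weighted average = (0.3870·38.8 + 0.6400·38.1 + 0.0072·50.0) / (0.3870 + 0.6400 + 0.0072)
  = 39.7587 / 1.0342 = 38.445

38.445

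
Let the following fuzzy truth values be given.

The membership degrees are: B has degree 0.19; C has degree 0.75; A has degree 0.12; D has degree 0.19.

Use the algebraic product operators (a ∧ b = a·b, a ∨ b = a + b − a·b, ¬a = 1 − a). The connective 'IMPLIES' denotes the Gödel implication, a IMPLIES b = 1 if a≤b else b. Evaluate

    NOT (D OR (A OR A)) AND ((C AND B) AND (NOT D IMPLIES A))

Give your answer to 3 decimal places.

0.011

A OR A = a + b − a·b on (0.1200, 0.1200) = 0.2256
D OR (A OR A) = a + b − a·b on (0.1900, 0.2256) = 0.3727
NOT (D OR (A OR A)) = 1 − 0.3727 = 0.6273
C AND B = a·b on (0.7500, 0.1900) = 0.1425
NOT D = 1 − 0.1900 = 0.8100
NOT D IMPLIES A  [Gödel: 1 if a≤b else b] with a=0.8100, b=0.1200 → 0.1200
(C AND B) AND (NOT D IMPLIES A) = a·b on (0.1425, 0.1200) = 0.0171
NOT (D OR (A OR A)) AND ((C AND B) AND (NOT D IMPLIES A)) = a·b on (0.6273, 0.0171) = 0.0107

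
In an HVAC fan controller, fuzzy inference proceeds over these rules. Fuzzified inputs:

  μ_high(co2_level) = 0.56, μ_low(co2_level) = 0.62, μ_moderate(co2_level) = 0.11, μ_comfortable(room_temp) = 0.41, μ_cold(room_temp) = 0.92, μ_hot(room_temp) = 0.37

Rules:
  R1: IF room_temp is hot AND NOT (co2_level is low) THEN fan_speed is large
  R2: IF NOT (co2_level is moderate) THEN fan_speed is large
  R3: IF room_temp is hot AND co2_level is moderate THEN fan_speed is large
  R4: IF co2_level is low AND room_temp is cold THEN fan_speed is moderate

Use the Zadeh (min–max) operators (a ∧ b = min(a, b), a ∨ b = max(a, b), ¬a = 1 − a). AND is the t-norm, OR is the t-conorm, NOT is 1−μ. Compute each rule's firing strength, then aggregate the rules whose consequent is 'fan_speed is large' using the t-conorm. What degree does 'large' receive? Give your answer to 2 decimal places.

R1: hot=0.37, ¬low=1−0.62=0.38; AND[min(a, b)] → w = 0.37
R2: ¬moderate=1−0.11=0.89 → w = 0.89
R3: hot=0.37, moderate=0.11; AND[min(a, b)] → w = 0.11
R4: low=0.62, cold=0.92; AND[min(a, b)] → w = 0.62
Rules with consequent 'large': {R1, R2, R3} → strengths 0.37, 0.89, 0.11
Aggregate via t-conorm [max(a, b)]: 0.89

0.89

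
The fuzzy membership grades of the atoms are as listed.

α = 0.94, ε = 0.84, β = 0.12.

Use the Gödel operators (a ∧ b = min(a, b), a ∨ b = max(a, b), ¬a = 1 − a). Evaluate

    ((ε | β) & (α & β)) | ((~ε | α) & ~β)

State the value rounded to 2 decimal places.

0.88

ε | β = max(a, b) on (0.84, 0.12) = 0.84
α & β = min(a, b) on (0.94, 0.12) = 0.12
(ε | β) & (α & β) = min(a, b) on (0.84, 0.12) = 0.12
~ε = 1 − 0.84 = 0.16
~ε | α = max(a, b) on (0.16, 0.94) = 0.94
~β = 1 − 0.12 = 0.88
(~ε | α) & ~β = min(a, b) on (0.94, 0.88) = 0.88
((ε | β) & (α & β)) | ((~ε | α) & ~β) = max(a, b) on (0.12, 0.88) = 0.88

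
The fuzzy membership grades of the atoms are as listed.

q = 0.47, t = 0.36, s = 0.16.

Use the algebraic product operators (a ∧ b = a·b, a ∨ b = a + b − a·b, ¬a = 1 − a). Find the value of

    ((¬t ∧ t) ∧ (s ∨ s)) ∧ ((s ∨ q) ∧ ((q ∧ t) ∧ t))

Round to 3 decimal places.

0.002

¬t = 1 − 0.3600 = 0.6400
¬t ∧ t = a·b on (0.6400, 0.3600) = 0.2304
s ∨ s = a + b − a·b on (0.1600, 0.1600) = 0.2944
(¬t ∧ t) ∧ (s ∨ s) = a·b on (0.2304, 0.2944) = 0.0678
s ∨ q = a + b − a·b on (0.1600, 0.4700) = 0.5548
q ∧ t = a·b on (0.4700, 0.3600) = 0.1692
(q ∧ t) ∧ t = a·b on (0.1692, 0.3600) = 0.0609
(s ∨ q) ∧ ((q ∧ t) ∧ t) = a·b on (0.5548, 0.0609) = 0.0338
((¬t ∧ t) ∧ (s ∨ s)) ∧ ((s ∨ q) ∧ ((q ∧ t) ∧ t)) = a·b on (0.0678, 0.0338) = 0.0023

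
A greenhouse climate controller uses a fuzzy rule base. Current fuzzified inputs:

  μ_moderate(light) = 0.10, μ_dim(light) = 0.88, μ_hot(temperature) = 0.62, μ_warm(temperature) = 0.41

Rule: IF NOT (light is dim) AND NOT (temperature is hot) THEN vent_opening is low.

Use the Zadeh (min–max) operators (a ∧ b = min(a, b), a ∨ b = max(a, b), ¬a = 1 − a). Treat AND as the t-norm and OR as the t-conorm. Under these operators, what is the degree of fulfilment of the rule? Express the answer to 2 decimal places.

firing strength: ¬dim=1−0.88=0.12, ¬hot=1−0.62=0.38; AND[min(a, b)] → w = 0.12

0.12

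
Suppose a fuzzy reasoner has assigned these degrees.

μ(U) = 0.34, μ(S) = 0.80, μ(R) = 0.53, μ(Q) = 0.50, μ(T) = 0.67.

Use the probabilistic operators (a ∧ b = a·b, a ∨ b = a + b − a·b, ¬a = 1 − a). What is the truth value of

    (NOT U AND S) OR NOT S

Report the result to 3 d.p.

0.622

NOT U = 1 − 0.3400 = 0.6600
NOT U AND S = a·b on (0.6600, 0.8000) = 0.5280
NOT S = 1 − 0.8000 = 0.2000
(NOT U AND S) OR NOT S = a + b − a·b on (0.5280, 0.2000) = 0.6224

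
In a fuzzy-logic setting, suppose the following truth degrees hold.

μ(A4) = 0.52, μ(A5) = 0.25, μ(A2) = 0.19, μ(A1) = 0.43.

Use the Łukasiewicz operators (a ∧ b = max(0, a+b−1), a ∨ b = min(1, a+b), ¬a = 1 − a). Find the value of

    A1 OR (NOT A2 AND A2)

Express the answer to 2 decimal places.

NOT A2 = 1 − 0.19 = 0.81
NOT A2 AND A2 = max(0, a+b−1) on (0.81, 0.19) = 0.00
A1 OR (NOT A2 AND A2) = min(1, a+b) on (0.43, 0.00) = 0.43

0.43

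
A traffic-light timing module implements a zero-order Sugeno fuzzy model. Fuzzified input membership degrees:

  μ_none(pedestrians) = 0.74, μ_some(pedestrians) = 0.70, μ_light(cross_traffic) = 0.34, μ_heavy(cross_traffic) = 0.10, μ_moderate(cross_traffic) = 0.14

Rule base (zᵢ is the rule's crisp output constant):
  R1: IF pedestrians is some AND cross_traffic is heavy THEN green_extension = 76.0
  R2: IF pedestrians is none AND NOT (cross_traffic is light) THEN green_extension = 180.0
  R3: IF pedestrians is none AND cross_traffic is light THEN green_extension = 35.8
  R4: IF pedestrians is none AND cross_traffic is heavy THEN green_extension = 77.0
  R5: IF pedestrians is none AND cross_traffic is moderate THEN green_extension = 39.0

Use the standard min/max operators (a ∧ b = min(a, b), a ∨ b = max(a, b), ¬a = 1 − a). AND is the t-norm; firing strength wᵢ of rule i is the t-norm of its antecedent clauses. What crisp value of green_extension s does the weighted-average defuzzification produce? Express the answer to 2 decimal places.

113.23

R1 (z=76.0): some=0.70, heavy=0.10; AND[min(a, b)] → w = 0.10
R2 (z=180.0): none=0.74, ¬light=1−0.34=0.66; AND[min(a, b)] → w = 0.66
R3 (z=35.8): none=0.74, light=0.34; AND[min(a, b)] → w = 0.34
R4 (z=77.0): none=0.74, heavy=0.10; AND[min(a, b)] → w = 0.10
R5 (z=39.0): none=0.74, moderate=0.14; AND[min(a, b)] → w = 0.14
Weighted average = (0.10·76.0 + 0.66·180.0 + 0.34·35.8 + 0.10·77.0 + 0.14·39.0) / (0.10 + 0.66 + 0.34 + 0.10 + 0.14)
  = 151.7320 / 1.3400 = 113.23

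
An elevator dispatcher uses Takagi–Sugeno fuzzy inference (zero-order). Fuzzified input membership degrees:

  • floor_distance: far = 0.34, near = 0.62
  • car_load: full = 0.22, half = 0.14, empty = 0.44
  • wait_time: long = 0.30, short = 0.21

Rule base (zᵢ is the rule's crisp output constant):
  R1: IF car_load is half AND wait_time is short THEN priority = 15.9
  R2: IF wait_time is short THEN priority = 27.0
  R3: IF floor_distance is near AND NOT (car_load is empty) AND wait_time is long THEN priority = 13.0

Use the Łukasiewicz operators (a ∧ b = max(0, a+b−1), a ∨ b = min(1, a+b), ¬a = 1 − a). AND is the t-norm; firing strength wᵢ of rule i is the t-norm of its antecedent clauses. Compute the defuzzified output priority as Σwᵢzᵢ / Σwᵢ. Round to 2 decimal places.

R1 (z=15.9): half=0.14, short=0.21; AND[max(0, a+b−1)] → w = 0.00
R2 (z=27.0): short=0.21 → w = 0.21
R3 (z=13.0): near=0.62, ¬empty=1−0.44=0.56, long=0.30; AND[max(0, a+b−1)] → w = 0.00
Weighted average = (0.00·15.9 + 0.21·27.0 + 0.00·13.0) / (0.00 + 0.21 + 0.00)
  = 5.6700 / 0.2100 = 27.00

27.00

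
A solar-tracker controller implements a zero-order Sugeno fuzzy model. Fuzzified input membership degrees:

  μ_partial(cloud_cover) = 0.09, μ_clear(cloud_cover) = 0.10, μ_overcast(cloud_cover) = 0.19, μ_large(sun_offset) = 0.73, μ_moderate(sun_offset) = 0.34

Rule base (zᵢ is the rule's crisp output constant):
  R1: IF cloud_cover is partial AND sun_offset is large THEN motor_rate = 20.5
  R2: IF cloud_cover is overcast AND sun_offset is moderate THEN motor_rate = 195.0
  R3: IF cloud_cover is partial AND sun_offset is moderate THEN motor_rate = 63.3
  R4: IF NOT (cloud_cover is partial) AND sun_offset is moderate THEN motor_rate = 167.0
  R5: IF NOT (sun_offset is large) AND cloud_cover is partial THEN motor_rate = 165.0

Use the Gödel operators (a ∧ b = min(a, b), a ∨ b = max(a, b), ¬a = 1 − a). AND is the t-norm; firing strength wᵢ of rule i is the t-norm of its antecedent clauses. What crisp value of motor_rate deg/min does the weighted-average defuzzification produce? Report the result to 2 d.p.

145.28

R1 (z=20.5): partial=0.09, large=0.73; AND[min(a, b)] → w = 0.09
R2 (z=195.0): overcast=0.19, moderate=0.34; AND[min(a, b)] → w = 0.19
R3 (z=63.3): partial=0.09, moderate=0.34; AND[min(a, b)] → w = 0.09
R4 (z=167.0): ¬partial=1−0.09=0.91, moderate=0.34; AND[min(a, b)] → w = 0.34
R5 (z=165.0): ¬large=1−0.73=0.27, partial=0.09; AND[min(a, b)] → w = 0.09
Weighted average = (0.09·20.5 + 0.19·195.0 + 0.09·63.3 + 0.34·167.0 + 0.09·165.0) / (0.09 + 0.19 + 0.09 + 0.34 + 0.09)
  = 116.2220 / 0.8000 = 145.28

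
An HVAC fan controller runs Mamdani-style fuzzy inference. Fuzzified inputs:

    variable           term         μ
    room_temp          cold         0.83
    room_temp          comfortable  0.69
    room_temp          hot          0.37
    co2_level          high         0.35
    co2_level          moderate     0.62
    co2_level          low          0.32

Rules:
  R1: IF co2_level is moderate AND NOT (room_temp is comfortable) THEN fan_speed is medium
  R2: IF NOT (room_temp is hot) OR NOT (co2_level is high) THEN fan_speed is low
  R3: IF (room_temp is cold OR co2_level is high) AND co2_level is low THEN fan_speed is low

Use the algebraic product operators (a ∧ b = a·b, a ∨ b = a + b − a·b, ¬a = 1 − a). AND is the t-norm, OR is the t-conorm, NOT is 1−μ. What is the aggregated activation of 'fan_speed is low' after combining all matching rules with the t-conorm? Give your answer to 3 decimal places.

0.907

R1: moderate=0.62, ¬comfortable=1−0.69=0.31; AND[a·b] → w = 0.1922
R2: ¬hot=1−0.37=0.63, ¬high=1−0.35=0.65; OR[a + b − a·b] → w = 0.8705
R3: (cold=0.83 OR high=0.35) = 0.8895; AND[a·b] with low=0.32 → w = 0.2846
Rules with consequent 'low': {R2, R3} → strengths 0.8705, 0.2846
Aggregate via t-conorm [a + b − a·b]: 0.9074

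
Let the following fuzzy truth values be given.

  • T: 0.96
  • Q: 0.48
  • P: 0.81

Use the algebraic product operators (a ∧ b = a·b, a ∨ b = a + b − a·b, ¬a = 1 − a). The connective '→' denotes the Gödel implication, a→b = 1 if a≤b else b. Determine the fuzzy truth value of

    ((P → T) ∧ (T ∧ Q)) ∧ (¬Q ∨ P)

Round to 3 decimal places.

P → T  [Gödel: 1 if a≤b else b] with a=0.8100, b=0.9600 → 1.0000
T ∧ Q = a·b on (0.9600, 0.4800) = 0.4608
(P → T) ∧ (T ∧ Q) = a·b on (1.0000, 0.4608) = 0.4608
¬Q = 1 − 0.4800 = 0.5200
¬Q ∨ P = a + b − a·b on (0.5200, 0.8100) = 0.9088
((P → T) ∧ (T ∧ Q)) ∧ (¬Q ∨ P) = a·b on (0.4608, 0.9088) = 0.4188

0.419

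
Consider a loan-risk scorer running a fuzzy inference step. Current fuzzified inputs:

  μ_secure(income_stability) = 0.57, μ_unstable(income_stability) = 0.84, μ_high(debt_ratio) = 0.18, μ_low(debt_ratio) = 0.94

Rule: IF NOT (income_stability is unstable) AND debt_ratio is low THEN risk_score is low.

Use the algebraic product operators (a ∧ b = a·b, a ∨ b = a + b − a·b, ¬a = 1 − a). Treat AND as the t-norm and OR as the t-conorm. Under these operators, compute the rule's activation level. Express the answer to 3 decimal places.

firing strength: ¬unstable=1−0.84=0.16, low=0.94; AND[a·b] → w = 0.1504

0.150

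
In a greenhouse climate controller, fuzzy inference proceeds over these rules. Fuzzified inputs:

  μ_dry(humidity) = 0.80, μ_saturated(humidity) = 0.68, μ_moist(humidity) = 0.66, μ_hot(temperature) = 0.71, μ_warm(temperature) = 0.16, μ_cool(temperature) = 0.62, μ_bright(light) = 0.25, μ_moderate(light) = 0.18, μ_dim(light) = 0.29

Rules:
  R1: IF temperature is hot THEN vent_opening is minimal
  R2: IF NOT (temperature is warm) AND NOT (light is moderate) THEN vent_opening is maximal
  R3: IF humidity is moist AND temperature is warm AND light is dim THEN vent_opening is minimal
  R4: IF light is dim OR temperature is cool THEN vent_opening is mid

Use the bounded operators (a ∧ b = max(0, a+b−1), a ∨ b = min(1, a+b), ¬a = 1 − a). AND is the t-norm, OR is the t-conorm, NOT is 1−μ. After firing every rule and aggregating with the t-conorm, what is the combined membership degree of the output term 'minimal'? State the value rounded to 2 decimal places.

0.71

R1: hot=0.71 → w = 0.71
R2: ¬warm=1−0.16=0.84, ¬moderate=1−0.18=0.82; AND[max(0, a+b−1)] → w = 0.66
R3: moist=0.66, warm=0.16, dim=0.29; AND[max(0, a+b−1)] → w = 0.00
R4: dim=0.29, cool=0.62; OR[min(1, a+b)] → w = 0.91
Rules with consequent 'minimal': {R1, R3} → strengths 0.71, 0.00
Aggregate via t-conorm [min(1, a+b)]: 0.71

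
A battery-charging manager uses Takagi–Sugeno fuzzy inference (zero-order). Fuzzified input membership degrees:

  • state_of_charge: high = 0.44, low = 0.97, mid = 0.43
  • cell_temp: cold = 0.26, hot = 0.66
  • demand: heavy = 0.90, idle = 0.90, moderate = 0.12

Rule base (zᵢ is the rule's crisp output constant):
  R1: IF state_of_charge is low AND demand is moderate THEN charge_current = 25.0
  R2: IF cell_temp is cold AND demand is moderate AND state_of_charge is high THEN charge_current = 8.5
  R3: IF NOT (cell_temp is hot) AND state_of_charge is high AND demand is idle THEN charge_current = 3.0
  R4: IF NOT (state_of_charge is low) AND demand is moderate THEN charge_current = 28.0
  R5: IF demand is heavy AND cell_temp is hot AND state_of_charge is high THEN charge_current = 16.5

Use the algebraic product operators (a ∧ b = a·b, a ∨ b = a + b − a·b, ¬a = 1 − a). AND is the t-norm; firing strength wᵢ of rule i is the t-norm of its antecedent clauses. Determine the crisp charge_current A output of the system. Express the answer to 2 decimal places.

R1 (z=25.0): low=0.97, moderate=0.12; AND[a·b] → w = 0.1164
R2 (z=8.5): cold=0.26, moderate=0.12, high=0.44; AND[a·b] → w = 0.0137
R3 (z=3.0): ¬hot=1−0.66=0.34, high=0.44, idle=0.90; AND[a·b] → w = 0.1346
R4 (z=28.0): ¬low=1−0.97=0.03, moderate=0.12; AND[a·b] → w = 0.0036
R5 (z=16.5): heavy=0.90, hot=0.66, high=0.44; AND[a·b] → w = 0.2614
Weighted average = (0.1164·25.0 + 0.0137·8.5 + 0.1346·3.0 + 0.0036·28.0 + 0.2614·16.5) / (0.1164 + 0.0137 + 0.1346 + 0.0036 + 0.2614)
  = 7.8438 / 0.5297 = 14.81

14.81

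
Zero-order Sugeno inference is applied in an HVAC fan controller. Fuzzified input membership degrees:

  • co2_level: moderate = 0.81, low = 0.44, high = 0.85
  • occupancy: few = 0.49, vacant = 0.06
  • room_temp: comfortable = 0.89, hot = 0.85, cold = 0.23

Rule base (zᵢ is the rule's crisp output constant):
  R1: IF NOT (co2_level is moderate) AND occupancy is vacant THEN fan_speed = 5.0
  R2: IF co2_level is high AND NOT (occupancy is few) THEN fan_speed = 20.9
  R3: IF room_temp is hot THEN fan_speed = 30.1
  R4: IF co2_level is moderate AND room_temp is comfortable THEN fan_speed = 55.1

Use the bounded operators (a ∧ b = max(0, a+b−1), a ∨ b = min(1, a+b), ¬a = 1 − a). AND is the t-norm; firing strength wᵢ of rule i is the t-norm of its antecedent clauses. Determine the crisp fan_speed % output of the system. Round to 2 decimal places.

37.53

R1 (z=5.0): ¬moderate=1−0.81=0.19, vacant=0.06; AND[max(0, a+b−1)] → w = 0.00
R2 (z=20.9): high=0.85, ¬few=1−0.49=0.51; AND[max(0, a+b−1)] → w = 0.36
R3 (z=30.1): hot=0.85 → w = 0.85
R4 (z=55.1): moderate=0.81, comfortable=0.89; AND[max(0, a+b−1)] → w = 0.70
Weighted average = (0.00·5.0 + 0.36·20.9 + 0.85·30.1 + 0.70·55.1) / (0.00 + 0.36 + 0.85 + 0.70)
  = 71.6790 / 1.9100 = 37.53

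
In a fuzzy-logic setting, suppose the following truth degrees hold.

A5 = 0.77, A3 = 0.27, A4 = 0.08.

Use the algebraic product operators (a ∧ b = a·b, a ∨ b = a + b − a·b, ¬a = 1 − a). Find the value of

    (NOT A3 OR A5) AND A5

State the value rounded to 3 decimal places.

NOT A3 = 1 − 0.2700 = 0.7300
NOT A3 OR A5 = a + b − a·b on (0.7300, 0.7700) = 0.9379
(NOT A3 OR A5) AND A5 = a·b on (0.9379, 0.7700) = 0.7222

0.722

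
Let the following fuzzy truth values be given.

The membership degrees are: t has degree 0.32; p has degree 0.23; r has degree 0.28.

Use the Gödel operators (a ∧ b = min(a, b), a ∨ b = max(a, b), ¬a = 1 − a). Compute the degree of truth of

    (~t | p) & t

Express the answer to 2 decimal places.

~t = 1 − 0.32 = 0.68
~t | p = max(a, b) on (0.68, 0.23) = 0.68
(~t | p) & t = min(a, b) on (0.68, 0.32) = 0.32

0.32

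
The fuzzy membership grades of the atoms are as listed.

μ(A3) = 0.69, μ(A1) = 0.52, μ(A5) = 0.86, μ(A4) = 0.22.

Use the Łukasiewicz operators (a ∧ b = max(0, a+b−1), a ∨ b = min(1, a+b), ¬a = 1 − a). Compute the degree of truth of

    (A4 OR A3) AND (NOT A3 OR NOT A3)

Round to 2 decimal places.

A4 OR A3 = min(1, a+b) on (0.22, 0.69) = 0.91
NOT A3 = 1 − 0.69 = 0.31
NOT A3 = 1 − 0.69 = 0.31
NOT A3 OR NOT A3 = min(1, a+b) on (0.31, 0.31) = 0.62
(A4 OR A3) AND (NOT A3 OR NOT A3) = max(0, a+b−1) on (0.91, 0.62) = 0.53

0.53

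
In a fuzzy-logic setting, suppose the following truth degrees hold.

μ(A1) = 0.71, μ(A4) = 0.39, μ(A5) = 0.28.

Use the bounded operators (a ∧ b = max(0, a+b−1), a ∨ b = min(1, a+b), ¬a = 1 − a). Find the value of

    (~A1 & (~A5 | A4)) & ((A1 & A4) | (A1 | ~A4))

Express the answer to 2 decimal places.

~A1 = 1 − 0.71 = 0.29
~A5 = 1 − 0.28 = 0.72
~A5 | A4 = min(1, a+b) on (0.72, 0.39) = 1.00
~A1 & (~A5 | A4) = max(0, a+b−1) on (0.29, 1.00) = 0.29
A1 & A4 = max(0, a+b−1) on (0.71, 0.39) = 0.10
~A4 = 1 − 0.39 = 0.61
A1 | ~A4 = min(1, a+b) on (0.71, 0.61) = 1.00
(A1 & A4) | (A1 | ~A4) = min(1, a+b) on (0.10, 1.00) = 1.00
(~A1 & (~A5 | A4)) & ((A1 & A4) | (A1 | ~A4)) = max(0, a+b−1) on (0.29, 1.00) = 0.29

0.29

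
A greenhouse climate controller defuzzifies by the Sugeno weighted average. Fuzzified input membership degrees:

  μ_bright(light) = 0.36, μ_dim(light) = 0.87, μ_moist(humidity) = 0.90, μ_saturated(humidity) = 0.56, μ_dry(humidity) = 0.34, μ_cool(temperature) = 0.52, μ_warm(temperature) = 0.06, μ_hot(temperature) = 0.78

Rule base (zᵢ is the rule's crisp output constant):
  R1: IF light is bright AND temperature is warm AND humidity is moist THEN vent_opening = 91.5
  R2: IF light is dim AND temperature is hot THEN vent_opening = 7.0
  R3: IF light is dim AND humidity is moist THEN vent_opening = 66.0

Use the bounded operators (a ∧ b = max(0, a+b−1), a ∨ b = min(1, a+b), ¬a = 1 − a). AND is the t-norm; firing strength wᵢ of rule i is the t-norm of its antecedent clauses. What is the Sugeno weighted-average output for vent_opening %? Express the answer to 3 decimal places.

R1 (z=91.5): bright=0.36, warm=0.06, moist=0.90; AND[max(0, a+b−1)] → w = 0.00
R2 (z=7.0): dim=0.87, hot=0.78; AND[max(0, a+b−1)] → w = 0.65
R3 (z=66.0): dim=0.87, moist=0.90; AND[max(0, a+b−1)] → w = 0.77
Weighted average = (0.00·91.5 + 0.65·7.0 + 0.77·66.0) / (0.00 + 0.65 + 0.77)
  = 55.3700 / 1.4200 = 38.993

38.993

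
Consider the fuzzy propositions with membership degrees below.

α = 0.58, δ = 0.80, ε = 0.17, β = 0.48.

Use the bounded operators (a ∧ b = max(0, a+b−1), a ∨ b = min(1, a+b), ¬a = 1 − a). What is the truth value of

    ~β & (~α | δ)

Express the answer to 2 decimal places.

~β = 1 − 0.48 = 0.52
~α = 1 − 0.58 = 0.42
~α | δ = min(1, a+b) on (0.42, 0.80) = 1.00
~β & (~α | δ) = max(0, a+b−1) on (0.52, 1.00) = 0.52

0.52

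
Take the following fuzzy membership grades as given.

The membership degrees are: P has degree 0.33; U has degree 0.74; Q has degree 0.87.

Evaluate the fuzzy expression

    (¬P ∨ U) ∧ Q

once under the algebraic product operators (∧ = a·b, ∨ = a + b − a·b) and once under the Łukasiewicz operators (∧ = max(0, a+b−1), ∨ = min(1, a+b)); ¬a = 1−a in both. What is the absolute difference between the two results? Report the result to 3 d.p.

0.075

Under algebraic product:
  ¬P = 1 − 0.3300 = 0.6700
  ¬P ∨ U = a + b − a·b on (0.6700, 0.7400) = 0.9142
  (¬P ∨ U) ∧ Q = a·b on (0.9142, 0.8700) = 0.7954
  → value = 0.7954
Under Łukasiewicz:
  ¬P = 1 − 0.33 = 0.67
  ¬P ∨ U = min(1, a+b) on (0.67, 0.74) = 1.00
  (¬P ∨ U) ∧ Q = max(0, a+b−1) on (1.00, 0.87) = 0.87
  → value = 0.8700
|0.7954 − 0.8700| = 0.075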